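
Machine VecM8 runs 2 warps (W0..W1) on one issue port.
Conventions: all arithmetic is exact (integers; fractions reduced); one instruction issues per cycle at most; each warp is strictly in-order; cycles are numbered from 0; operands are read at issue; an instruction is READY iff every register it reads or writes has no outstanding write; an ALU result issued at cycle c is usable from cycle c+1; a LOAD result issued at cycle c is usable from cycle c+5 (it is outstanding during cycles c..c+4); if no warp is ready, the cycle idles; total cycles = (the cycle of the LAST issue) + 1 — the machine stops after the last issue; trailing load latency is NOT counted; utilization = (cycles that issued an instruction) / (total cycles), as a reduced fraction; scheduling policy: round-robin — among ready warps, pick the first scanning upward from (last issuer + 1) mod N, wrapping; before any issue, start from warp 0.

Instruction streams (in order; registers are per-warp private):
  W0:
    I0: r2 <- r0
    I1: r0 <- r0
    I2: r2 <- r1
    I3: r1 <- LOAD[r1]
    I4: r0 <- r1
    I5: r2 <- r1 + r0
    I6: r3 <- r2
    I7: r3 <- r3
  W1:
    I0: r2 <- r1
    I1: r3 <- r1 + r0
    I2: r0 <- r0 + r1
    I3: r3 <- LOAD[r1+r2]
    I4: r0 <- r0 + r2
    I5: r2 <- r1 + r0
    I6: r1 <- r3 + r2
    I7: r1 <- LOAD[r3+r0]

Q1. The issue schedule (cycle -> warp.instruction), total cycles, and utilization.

cycle 0: W0.I0
cycle 1: W1.I0
cycle 2: W0.I1
cycle 3: W1.I1
cycle 4: W0.I2
cycle 5: W1.I2
cycle 6: W0.I3
cycle 7: W1.I3
cycle 8: W1.I4
cycle 9: W1.I5
cycle 10: idle
cycle 11: W0.I4
cycle 12: W1.I6
cycle 13: W0.I5
cycle 14: W1.I7
cycle 15: W0.I6
cycle 16: W0.I7

Answer: 17 cycles, utilization 16/17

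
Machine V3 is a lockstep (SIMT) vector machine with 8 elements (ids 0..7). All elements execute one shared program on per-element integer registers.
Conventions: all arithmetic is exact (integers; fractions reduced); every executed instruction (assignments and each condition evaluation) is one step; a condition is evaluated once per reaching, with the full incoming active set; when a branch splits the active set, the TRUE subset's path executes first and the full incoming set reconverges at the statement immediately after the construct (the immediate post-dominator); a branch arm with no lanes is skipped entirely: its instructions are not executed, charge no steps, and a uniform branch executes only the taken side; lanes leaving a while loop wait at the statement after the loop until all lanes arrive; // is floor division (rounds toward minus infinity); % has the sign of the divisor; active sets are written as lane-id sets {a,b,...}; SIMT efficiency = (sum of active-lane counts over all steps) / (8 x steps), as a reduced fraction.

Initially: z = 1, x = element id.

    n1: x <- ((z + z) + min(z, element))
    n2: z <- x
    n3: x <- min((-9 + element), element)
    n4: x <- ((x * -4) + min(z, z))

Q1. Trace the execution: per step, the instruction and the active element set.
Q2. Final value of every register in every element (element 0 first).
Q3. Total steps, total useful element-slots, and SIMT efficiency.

step 0: x <- ((z + z) + min(z, element)) {0,1,2,3,4,5,6,7}
step 1: z <- x                       {0,1,2,3,4,5,6,7}
step 2: x <- min((-9 + element), element) {0,1,2,3,4,5,6,7}
step 3: x <- ((x * -4) + min(z, z))  {0,1,2,3,4,5,6,7}

Answer: 4 steps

z: 2,3,3,3,3,3,3,3
x: 38,35,31,27,23,19,15,11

steps = 4; useful = 32; efficiency = 32/32 = 1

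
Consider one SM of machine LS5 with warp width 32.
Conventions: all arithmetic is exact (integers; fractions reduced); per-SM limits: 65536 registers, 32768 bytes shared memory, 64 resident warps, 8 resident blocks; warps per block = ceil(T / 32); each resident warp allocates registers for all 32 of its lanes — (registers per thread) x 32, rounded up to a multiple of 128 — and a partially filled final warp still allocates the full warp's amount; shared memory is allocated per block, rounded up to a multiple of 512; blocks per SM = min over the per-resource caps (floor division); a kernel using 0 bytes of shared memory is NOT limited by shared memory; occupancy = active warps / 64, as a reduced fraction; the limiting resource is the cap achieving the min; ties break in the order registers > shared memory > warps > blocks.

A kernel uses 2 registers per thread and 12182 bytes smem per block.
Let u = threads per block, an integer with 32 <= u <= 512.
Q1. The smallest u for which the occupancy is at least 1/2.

Answer: u = 481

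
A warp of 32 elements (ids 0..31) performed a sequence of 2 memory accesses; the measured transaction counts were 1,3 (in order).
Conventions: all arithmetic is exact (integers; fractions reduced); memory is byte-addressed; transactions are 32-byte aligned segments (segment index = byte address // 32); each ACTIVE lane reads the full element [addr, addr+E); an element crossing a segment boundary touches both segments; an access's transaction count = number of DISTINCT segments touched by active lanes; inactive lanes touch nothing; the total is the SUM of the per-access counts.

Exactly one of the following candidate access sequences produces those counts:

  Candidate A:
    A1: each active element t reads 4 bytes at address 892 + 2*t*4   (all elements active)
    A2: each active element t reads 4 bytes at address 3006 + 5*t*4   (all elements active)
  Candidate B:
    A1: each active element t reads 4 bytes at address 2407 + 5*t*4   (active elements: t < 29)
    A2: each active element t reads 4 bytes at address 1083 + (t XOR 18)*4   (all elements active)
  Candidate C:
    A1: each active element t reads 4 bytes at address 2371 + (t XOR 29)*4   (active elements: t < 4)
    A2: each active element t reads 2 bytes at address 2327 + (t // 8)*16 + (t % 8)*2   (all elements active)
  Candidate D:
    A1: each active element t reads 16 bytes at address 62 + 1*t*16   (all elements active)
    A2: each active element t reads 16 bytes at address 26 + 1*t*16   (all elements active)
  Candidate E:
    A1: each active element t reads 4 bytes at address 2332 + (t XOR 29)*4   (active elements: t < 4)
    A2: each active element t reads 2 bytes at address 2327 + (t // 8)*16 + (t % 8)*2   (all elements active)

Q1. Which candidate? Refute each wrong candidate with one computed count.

A: A1 gives 9 transactions, not 1
B: A1 gives 18 transactions, not 1
C: A1 gives 2 transactions, not 1
D: A1 gives 17 transactions, not 1
E: all counts match (1,3)

Answer: E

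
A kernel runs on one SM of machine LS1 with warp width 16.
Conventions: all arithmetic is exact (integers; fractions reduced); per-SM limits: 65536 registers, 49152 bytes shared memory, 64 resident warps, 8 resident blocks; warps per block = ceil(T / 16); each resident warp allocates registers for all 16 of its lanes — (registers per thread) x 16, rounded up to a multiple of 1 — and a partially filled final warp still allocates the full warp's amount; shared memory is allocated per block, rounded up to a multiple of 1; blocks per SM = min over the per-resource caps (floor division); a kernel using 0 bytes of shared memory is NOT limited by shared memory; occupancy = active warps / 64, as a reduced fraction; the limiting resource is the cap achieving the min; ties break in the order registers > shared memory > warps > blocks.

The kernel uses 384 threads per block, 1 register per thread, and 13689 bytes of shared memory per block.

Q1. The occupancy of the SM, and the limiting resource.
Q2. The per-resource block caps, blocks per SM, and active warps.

Answer: occupancy 3/4, limited by warps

registers: 170 blocks
shared memory: 3 blocks
warps: 2 blocks
blocks: 8 blocks

Answer: 2 blocks, 48 active warps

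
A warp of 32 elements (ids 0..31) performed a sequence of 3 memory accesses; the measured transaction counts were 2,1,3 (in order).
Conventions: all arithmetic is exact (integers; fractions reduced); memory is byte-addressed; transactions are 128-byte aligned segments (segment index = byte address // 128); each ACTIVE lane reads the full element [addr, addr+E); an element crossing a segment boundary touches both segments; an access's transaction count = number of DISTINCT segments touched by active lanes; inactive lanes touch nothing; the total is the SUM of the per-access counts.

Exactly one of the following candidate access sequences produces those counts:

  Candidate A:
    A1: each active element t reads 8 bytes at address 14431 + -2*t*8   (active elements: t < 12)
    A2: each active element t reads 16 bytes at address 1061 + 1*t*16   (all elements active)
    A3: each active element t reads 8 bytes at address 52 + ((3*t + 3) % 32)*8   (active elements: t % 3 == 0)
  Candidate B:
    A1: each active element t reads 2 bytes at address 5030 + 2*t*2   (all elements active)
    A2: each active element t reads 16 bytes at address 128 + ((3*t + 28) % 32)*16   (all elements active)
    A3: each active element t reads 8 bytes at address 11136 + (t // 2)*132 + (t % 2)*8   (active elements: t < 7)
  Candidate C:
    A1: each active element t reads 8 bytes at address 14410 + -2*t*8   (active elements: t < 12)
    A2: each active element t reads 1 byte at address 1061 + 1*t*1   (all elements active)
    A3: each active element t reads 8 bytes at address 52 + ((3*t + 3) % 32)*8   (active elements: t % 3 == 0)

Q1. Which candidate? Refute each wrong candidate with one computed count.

A: A2 gives 5 transactions, not 1
B: A2 gives 4 transactions, not 1
C: all counts match (2,1,3)

Answer: C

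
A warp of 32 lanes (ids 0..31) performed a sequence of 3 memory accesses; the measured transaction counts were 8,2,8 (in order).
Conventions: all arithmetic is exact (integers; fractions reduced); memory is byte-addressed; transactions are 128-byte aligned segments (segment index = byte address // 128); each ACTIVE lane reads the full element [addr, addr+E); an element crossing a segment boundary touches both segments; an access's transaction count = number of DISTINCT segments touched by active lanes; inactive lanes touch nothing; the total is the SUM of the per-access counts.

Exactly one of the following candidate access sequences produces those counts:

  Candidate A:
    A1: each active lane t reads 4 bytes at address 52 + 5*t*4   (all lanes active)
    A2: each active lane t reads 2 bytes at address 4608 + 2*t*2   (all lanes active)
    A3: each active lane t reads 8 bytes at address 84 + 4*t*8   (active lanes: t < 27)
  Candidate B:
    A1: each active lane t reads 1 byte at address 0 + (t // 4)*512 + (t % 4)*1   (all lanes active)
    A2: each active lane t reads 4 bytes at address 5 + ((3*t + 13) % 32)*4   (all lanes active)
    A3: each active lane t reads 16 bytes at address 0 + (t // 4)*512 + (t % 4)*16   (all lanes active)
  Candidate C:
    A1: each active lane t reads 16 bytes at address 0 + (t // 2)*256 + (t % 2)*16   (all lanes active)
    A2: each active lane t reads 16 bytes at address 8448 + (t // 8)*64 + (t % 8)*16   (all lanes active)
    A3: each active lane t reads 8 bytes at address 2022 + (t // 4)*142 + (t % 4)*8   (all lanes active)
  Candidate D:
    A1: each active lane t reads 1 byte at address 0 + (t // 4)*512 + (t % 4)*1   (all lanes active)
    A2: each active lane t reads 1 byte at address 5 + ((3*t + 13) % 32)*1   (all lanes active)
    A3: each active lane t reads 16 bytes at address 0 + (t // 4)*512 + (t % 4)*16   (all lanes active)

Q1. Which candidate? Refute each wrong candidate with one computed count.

A: A1 gives 6 transactions, not 8
C: A1 gives 16 transactions, not 8
D: A2 gives 1 transaction, not 2
B: all counts match (8,2,8)

Answer: B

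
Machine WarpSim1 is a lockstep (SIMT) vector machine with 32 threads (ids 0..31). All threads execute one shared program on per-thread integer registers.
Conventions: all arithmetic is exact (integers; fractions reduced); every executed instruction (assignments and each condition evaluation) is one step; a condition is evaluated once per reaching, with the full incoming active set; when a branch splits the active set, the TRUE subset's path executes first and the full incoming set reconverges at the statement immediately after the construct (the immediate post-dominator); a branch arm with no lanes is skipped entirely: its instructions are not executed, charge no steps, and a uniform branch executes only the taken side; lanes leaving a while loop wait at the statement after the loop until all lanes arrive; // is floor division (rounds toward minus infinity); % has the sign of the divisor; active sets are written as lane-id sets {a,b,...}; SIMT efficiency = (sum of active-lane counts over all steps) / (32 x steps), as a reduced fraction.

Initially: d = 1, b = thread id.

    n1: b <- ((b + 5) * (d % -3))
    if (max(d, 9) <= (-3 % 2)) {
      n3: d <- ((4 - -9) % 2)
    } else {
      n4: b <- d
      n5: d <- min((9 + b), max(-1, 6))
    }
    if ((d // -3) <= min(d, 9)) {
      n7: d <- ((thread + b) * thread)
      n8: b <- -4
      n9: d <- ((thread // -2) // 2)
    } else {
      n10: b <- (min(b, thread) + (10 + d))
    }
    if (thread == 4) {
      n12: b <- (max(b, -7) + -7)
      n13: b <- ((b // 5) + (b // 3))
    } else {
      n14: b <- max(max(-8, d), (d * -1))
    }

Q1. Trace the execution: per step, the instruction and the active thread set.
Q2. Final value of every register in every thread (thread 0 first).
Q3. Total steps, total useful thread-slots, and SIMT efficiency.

step 0: b <- ((b + 5) * (d % -3))    {0,1,2,3,4,5,6,7,8,9,10,11,12,13,14,15,16,17,18,19,20,21,22,23,24,25,26,27,28,29,30,31}
step 1: eval (max(d, 9) <= (-3 % 2)) {0,1,2,3,4,5,6,7,8,9,10,11,12,13,14,15,16,17,18,19,20,21,22,23,24,25,26,27,28,29,30,31}
step 2: b <- d                       {0,1,2,3,4,5,6,7,8,9,10,11,12,13,14,15,16,17,18,19,20,21,22,23,24,25,26,27,28,29,30,31}
step 3: d <- min((9 + b), max(-1, 6)) {0,1,2,3,4,5,6,7,8,9,10,11,12,13,14,15,16,17,18,19,20,21,22,23,24,25,26,27,28,29,30,31}
step 4: eval ((d // -3) <= min(d, 9)) {0,1,2,3,4,5,6,7,8,9,10,11,12,13,14,15,16,17,18,19,20,21,22,23,24,25,26,27,28,29,30,31}
step 5: d <- ((thread + b) * thread) {0,1,2,3,4,5,6,7,8,9,10,11,12,13,14,15,16,17,18,19,20,21,22,23,24,25,26,27,28,29,30,31}
step 6: b <- -4                      {0,1,2,3,4,5,6,7,8,9,10,11,12,13,14,15,16,17,18,19,20,21,22,23,24,25,26,27,28,29,30,31}
step 7: d <- ((thread // -2) // 2)   {0,1,2,3,4,5,6,7,8,9,10,11,12,13,14,15,16,17,18,19,20,21,22,23,24,25,26,27,28,29,30,31}
step 8: eval (thread == 4)           {0,1,2,3,4,5,6,7,8,9,10,11,12,13,14,15,16,17,18,19,20,21,22,23,24,25,26,27,28,29,30,31}
step 9: b <- (max(b, -7) + -7)       {4}
step 10: b <- ((b // 5) + (b // 3))   {4}
step 11: b <- max(max(-8, d), (d * -1)) {0,1,2,3,5,6,7,8,9,10,11,12,13,14,15,16,17,18,19,20,21,22,23,24,25,26,27,28,29,30,31}

Answer: 12 steps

d: 0,-1,-1,-1,-1,-2,-2,-2,-2,-3,-3,-3,-3,-4,-4,-4,-4,-5,-5,-5,-5,-6,-6,-6,-6,-7,-7,-7,-7,-8,-8,-8
b: 0,1,1,1,-7,2,2,2,2,3,3,3,3,4,4,4,4,5,5,5,5,6,6,6,6,7,7,7,7,8,8,8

steps = 12; useful = 321; efficiency = 321/384 = 107/128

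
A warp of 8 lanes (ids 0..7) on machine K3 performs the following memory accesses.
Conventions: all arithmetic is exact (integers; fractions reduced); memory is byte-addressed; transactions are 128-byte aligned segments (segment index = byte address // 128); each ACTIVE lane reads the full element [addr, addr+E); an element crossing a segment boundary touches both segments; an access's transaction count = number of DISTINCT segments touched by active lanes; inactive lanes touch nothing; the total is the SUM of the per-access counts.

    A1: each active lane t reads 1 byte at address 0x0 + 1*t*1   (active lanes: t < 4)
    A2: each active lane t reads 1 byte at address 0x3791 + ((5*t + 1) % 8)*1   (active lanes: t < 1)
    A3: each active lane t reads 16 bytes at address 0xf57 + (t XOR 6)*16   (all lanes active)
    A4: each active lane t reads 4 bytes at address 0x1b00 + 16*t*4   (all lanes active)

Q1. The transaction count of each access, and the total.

A1: 1 transaction
A2: 1 transaction
A3: 2 transactions
A4: 4 transactions

Answer: 1,1,2,4; total 8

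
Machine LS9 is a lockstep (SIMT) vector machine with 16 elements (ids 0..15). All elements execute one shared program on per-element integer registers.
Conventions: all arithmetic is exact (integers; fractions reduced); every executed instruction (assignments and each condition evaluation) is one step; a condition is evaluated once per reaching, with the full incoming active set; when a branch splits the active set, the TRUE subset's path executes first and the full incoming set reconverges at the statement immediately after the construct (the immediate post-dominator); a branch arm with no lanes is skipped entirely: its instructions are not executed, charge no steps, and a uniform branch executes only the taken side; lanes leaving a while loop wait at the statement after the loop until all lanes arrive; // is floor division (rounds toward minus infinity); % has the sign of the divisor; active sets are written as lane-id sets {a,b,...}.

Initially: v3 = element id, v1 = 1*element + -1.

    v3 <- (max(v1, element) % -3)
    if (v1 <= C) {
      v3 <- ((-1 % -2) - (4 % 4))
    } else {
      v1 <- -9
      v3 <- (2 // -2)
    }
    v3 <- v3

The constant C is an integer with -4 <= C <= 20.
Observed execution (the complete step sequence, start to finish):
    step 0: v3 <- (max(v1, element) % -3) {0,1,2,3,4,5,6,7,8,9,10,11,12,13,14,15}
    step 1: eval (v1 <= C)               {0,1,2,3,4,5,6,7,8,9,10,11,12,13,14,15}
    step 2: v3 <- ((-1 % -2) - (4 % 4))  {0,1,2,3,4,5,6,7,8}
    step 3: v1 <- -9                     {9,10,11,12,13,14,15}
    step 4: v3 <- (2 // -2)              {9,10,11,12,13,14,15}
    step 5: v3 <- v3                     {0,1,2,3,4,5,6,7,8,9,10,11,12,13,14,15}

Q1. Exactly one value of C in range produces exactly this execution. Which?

Answer: C = 7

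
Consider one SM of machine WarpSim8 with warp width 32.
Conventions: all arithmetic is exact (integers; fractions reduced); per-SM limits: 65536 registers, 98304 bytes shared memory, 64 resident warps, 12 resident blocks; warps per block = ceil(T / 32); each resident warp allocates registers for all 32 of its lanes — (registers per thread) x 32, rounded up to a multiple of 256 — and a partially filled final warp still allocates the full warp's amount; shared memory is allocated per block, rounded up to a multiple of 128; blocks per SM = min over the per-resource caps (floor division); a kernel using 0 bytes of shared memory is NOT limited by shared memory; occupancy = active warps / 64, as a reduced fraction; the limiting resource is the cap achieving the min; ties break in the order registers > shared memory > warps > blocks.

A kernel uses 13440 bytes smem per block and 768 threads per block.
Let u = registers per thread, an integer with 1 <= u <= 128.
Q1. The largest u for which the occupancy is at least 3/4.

Answer: u = 40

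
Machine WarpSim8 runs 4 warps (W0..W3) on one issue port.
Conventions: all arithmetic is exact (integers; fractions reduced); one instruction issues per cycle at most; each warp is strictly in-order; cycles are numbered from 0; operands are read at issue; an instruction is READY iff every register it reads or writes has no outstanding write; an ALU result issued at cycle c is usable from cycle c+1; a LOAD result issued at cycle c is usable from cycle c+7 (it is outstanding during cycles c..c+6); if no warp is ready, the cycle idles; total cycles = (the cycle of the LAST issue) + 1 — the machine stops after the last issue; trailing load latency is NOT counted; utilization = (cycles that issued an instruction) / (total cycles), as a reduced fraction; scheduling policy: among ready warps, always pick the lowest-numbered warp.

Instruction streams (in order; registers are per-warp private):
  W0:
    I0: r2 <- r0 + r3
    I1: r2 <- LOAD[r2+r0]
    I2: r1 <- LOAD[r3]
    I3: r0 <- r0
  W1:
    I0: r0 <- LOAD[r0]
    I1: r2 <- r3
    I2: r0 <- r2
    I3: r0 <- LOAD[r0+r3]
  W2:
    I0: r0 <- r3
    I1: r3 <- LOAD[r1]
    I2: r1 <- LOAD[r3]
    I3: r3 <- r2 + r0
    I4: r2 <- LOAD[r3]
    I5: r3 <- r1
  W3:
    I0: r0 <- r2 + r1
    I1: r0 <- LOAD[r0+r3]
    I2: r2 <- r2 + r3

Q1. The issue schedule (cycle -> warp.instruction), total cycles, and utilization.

cycle 0: W0.I0
cycle 1: W0.I1
cycle 2: W0.I2
cycle 3: W0.I3
cycle 4: W1.I0
cycle 5: W1.I1
cycle 6: W2.I0
cycle 7: W2.I1
cycle 8: W3.I0
cycle 9: W3.I1
cycle 10: W3.I2
cycle 11: W1.I2
cycle 12: W1.I3
cycle 13: idle
cycle 14: W2.I2
cycle 15: W2.I3
cycle 16: W2.I4
cycle 17: idle
cycle 18: idle
cycle 19: idle
cycle 20: idle
cycle 21: W2.I5

Answer: 22 cycles, utilization 17/22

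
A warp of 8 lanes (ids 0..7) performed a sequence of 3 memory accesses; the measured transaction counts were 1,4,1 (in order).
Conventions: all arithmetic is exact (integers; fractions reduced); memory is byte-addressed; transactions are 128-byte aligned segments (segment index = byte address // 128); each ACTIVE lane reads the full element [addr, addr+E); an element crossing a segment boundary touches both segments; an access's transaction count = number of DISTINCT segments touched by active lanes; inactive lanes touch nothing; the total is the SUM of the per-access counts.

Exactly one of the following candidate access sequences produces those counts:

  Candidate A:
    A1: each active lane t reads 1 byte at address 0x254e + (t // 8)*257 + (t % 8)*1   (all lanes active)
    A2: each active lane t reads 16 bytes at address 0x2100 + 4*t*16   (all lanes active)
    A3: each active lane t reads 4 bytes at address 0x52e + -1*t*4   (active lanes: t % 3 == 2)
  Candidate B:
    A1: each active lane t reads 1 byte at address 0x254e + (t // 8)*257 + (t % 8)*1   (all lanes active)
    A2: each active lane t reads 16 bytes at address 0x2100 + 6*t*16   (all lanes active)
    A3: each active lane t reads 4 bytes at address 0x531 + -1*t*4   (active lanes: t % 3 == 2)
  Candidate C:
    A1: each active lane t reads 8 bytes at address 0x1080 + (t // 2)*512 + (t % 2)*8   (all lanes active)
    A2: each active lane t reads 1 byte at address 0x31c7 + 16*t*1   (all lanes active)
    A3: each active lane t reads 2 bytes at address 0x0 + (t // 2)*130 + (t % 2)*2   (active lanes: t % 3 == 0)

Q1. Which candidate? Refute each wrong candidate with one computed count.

B: A2 gives 6 transactions, not 4
C: A1 gives 4 transactions, not 1
A: all counts match (1,4,1)

Answer: A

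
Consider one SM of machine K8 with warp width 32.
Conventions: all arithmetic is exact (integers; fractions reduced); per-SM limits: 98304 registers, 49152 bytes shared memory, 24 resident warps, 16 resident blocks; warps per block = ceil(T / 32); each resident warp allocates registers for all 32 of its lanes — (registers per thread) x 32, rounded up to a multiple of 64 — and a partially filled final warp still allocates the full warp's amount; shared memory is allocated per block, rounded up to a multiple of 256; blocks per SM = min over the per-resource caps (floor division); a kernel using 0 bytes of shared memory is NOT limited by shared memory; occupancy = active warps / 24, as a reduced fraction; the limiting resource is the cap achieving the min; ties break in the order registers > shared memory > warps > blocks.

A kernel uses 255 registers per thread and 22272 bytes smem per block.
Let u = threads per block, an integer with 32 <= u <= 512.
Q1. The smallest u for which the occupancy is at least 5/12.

Answer: u = 129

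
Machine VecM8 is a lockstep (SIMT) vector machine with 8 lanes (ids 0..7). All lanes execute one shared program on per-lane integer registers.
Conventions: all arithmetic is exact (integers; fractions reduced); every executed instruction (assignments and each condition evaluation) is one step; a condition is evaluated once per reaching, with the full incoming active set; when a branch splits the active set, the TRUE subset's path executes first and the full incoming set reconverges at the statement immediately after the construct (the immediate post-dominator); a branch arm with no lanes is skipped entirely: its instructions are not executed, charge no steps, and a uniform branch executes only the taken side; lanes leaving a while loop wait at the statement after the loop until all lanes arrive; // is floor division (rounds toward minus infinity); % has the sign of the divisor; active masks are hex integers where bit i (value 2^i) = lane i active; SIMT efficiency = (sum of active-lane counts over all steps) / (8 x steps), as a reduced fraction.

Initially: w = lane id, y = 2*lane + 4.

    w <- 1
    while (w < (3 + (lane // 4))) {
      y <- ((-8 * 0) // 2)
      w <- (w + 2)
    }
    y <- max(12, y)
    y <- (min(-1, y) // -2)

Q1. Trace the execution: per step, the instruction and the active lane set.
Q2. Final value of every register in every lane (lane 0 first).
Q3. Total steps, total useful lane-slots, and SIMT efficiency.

step 0: w <- 1                       0xff
step 1: eval (w < (3 + (lane // 4))) 0xff
step 2: y <- ((-8 * 0) // 2)         0xff
step 3: w <- (w + 2)                 0xff
step 4: eval (w < (3 + (lane // 4))) 0xff
step 5: y <- ((-8 * 0) // 2)         0xf0
step 6: w <- (w + 2)                 0xf0
step 7: eval (w < (3 + (lane // 4))) 0xf0
step 8: y <- max(12, y)              0xff
step 9: y <- (min(-1, y) // -2)      0xff

Answer: 10 steps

w: 3,3,3,3,5,5,5,5
y: 0,0,0,0,0,0,0,0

steps = 10; useful = 68; efficiency = 68/80 = 17/20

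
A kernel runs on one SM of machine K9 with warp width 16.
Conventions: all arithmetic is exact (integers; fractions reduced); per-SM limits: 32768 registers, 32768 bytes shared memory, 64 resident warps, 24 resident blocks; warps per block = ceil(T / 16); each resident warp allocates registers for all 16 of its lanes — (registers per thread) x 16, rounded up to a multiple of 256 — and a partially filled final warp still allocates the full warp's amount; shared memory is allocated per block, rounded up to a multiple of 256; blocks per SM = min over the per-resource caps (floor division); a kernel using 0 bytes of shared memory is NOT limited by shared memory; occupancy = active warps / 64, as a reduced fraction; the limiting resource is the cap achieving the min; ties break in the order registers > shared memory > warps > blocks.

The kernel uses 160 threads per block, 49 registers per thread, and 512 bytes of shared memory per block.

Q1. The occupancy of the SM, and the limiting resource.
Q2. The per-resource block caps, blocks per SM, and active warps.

Answer: occupancy 15/32, limited by registers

registers: 3 blocks
shared memory: 64 blocks
warps: 6 blocks
blocks: 24 blocks

Answer: 3 blocks, 30 active warps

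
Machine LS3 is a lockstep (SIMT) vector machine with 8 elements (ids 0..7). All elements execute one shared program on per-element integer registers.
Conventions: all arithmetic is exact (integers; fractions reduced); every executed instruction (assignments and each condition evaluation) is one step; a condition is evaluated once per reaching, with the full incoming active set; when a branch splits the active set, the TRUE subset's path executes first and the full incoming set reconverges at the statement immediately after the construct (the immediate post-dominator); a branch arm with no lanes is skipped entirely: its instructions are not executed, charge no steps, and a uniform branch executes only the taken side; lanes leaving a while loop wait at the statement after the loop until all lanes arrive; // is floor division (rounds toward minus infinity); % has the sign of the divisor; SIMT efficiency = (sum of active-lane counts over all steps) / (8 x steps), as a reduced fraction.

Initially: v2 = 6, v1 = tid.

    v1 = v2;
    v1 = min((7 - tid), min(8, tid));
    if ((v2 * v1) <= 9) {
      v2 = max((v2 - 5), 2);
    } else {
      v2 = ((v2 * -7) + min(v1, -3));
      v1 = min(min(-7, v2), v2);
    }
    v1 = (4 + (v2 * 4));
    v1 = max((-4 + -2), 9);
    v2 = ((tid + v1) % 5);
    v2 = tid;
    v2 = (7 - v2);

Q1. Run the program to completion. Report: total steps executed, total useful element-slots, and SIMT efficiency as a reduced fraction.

Answer: 11 steps, 76 useful, 19/22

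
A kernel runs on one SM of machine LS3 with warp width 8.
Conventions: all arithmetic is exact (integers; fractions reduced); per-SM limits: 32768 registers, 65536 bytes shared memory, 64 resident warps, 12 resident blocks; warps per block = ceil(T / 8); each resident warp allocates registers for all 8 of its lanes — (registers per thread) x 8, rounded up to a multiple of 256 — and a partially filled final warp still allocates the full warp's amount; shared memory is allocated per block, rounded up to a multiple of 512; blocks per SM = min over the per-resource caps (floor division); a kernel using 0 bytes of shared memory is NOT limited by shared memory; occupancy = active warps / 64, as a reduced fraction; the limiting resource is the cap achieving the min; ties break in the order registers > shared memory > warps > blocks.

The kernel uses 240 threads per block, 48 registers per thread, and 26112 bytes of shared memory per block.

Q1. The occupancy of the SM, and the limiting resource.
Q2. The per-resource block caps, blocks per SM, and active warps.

Answer: occupancy 15/16, limited by registers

registers: 2 blocks
shared memory: 2 blocks
warps: 2 blocks
blocks: 12 blocks

Answer: 2 blocks, 60 active warps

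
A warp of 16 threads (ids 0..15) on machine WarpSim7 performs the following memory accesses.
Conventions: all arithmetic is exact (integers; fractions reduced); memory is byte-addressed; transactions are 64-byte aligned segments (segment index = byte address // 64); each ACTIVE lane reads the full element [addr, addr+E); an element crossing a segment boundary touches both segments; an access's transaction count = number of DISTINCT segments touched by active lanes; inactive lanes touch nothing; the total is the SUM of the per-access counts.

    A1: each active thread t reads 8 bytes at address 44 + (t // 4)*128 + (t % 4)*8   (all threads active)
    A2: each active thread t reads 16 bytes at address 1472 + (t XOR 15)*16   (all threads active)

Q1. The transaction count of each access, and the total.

A1: 8 transactions
A2: 4 transactions

Answer: 8,4; total 12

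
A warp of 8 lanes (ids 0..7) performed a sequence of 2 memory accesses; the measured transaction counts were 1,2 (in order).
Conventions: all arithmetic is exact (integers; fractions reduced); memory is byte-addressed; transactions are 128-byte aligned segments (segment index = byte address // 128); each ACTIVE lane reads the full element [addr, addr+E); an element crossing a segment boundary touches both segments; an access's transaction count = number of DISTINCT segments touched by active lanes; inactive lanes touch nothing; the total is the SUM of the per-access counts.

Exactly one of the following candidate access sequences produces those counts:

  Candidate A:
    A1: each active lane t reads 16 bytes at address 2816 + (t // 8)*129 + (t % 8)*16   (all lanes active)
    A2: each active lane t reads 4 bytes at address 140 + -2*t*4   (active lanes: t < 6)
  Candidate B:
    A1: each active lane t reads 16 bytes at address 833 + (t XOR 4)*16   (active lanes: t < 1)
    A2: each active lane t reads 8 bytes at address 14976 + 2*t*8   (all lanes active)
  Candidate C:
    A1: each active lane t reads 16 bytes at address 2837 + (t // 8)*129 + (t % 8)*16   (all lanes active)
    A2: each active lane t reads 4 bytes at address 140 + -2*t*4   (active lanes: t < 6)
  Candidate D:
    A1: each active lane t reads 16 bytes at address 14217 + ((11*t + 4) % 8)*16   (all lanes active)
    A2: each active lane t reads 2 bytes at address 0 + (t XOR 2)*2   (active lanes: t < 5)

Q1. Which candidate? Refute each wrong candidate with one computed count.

B: A2 gives 1 transaction, not 2
C: A1 gives 2 transactions, not 1
D: A1 gives 2 transactions, not 1
A: all counts match (1,2)

Answer: A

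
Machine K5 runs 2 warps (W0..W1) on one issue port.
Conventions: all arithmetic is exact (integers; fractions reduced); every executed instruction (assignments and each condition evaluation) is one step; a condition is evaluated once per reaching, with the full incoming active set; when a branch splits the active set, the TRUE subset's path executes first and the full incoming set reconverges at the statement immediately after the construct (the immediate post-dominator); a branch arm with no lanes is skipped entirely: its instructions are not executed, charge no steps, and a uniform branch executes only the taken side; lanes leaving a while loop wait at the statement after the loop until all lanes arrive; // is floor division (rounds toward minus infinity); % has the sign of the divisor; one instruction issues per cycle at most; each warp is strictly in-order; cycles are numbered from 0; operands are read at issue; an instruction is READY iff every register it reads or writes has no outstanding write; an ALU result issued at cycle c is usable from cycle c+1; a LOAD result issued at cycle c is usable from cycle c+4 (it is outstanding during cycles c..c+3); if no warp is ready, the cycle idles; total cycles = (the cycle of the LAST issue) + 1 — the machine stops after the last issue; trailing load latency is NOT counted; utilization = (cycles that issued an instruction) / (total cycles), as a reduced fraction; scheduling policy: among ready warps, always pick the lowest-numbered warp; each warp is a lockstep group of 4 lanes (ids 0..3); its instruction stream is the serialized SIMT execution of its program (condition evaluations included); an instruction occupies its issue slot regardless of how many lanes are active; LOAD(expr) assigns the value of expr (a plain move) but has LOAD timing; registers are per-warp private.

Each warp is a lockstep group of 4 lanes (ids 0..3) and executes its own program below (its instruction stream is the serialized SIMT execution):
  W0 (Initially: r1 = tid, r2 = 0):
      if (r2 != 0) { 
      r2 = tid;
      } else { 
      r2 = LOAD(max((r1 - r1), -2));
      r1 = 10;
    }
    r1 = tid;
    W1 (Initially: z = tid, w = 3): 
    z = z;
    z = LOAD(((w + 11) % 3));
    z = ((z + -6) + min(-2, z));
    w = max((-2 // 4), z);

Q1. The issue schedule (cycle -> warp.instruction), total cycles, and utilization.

cycle 0: W0.I0
cycle 1: W0.I1
cycle 2: W0.I2
cycle 3: W0.I3
cycle 4: W1.I0
cycle 5: W1.I1
cycle 6: idle
cycle 7: idle
cycle 8: idle
cycle 9: W1.I2
cycle 10: W1.I3

Answer: 11 cycles, utilization 8/11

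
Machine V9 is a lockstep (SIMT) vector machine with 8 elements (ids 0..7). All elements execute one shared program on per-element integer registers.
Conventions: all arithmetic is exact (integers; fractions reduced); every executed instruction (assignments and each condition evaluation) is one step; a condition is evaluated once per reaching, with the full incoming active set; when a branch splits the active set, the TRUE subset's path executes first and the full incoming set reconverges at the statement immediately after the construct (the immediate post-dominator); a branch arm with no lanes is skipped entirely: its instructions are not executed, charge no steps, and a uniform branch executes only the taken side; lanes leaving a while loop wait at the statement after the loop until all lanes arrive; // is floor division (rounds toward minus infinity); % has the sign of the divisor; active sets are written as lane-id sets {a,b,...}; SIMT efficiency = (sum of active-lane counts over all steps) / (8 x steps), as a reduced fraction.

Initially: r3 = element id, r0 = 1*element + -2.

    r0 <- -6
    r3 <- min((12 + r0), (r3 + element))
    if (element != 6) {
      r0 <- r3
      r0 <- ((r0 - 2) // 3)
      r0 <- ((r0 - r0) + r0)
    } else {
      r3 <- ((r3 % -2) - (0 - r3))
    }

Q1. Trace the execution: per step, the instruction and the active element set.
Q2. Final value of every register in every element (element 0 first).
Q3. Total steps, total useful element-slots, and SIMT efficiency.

step 0: r0 <- -6                     {0,1,2,3,4,5,6,7}
step 1: r3 <- min((12 + r0), (r3 + element)) {0,1,2,3,4,5,6,7}
step 2: eval (element != 6)          {0,1,2,3,4,5,6,7}
step 3: r0 <- r3                     {0,1,2,3,4,5,7}
step 4: r0 <- ((r0 - 2) // 3)        {0,1,2,3,4,5,7}
step 5: r0 <- ((r0 - r0) + r0)       {0,1,2,3,4,5,7}
step 6: r3 <- ((r3 % -2) - (0 - r3)) {6}

Answer: 7 steps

r3: 0,2,4,6,6,6,6,6
r0: -1,0,0,1,1,1,-6,1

steps = 7; useful = 46; efficiency = 46/56 = 23/28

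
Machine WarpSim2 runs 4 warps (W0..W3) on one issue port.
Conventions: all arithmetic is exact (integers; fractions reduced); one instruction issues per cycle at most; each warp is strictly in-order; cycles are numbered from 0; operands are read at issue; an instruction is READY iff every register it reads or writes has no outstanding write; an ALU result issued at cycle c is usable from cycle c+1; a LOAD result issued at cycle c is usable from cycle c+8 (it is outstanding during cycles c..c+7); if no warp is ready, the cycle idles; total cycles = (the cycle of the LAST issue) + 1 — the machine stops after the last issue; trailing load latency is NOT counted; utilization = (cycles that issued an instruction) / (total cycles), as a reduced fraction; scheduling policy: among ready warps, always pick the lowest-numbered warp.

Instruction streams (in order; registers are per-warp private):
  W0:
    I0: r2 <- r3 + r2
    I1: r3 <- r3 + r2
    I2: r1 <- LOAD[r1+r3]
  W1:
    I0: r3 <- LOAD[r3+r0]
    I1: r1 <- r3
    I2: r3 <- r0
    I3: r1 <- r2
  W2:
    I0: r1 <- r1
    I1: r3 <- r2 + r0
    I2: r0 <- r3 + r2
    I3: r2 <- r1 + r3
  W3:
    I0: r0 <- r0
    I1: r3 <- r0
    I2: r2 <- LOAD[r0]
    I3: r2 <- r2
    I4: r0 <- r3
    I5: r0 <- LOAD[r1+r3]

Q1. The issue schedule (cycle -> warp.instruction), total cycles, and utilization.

cycle 0: W0.I0
cycle 1: W0.I1
cycle 2: W0.I2
cycle 3: W1.I0
cycle 4: W2.I0
cycle 5: W2.I1
cycle 6: W2.I2
cycle 7: W2.I3
cycle 8: W3.I0
cycle 9: W3.I1
cycle 10: W3.I2
cycle 11: W1.I1
cycle 12: W1.I2
cycle 13: W1.I3
cycle 14: idle
cycle 15: idle
cycle 16: idle
cycle 17: idle
cycle 18: W3.I3
cycle 19: W3.I4
cycle 20: W3.I5

Answer: 21 cycles, utilization 17/21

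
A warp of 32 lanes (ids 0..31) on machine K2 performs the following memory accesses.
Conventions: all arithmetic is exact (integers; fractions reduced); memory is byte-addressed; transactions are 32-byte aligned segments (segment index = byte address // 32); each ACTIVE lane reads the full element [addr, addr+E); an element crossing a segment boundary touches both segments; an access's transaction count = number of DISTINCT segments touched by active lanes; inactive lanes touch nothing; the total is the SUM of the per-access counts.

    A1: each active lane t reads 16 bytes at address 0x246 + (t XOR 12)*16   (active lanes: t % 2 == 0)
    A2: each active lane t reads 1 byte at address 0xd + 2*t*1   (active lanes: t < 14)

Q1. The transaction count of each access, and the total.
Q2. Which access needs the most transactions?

A1: 16 transactions
A2: 2 transactions

Answer: 16,2; total 18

Answer: A1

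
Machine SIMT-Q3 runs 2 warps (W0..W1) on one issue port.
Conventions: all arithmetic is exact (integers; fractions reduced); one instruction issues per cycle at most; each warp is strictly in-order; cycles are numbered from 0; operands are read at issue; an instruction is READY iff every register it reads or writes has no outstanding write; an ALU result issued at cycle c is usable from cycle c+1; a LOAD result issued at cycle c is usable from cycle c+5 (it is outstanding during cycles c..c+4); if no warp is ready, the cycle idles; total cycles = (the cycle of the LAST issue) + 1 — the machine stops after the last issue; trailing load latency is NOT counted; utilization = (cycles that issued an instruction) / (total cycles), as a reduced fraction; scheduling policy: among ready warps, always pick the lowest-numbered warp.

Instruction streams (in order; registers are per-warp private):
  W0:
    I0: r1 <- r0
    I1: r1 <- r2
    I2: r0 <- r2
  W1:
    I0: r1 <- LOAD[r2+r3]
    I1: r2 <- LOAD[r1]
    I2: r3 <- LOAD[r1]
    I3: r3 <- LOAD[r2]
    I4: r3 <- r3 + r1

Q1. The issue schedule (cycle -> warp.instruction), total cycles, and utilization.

cycle 0: W0.I0
cycle 1: W0.I1
cycle 2: W0.I2
cycle 3: W1.I0
cycle 4: idle
cycle 5: idle
cycle 6: idle
cycle 7: idle
cycle 8: W1.I1
cycle 9: W1.I2
cycle 10: idle
cycle 11: idle
cycle 12: idle
cycle 13: idle
cycle 14: W1.I3
cycle 15: idle
cycle 16: idle
cycle 17: idle
cycle 18: idle
cycle 19: W1.I4

Answer: 20 cycles, utilization 2/5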